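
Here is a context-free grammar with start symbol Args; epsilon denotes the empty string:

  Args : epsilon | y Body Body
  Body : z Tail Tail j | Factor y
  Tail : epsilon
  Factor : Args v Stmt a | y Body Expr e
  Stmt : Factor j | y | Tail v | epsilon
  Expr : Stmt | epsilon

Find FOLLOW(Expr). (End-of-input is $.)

{ e }

In Factor : y Body Expr e: add FIRST(e) = { e }.
Union: FOLLOW(Expr) = { e }.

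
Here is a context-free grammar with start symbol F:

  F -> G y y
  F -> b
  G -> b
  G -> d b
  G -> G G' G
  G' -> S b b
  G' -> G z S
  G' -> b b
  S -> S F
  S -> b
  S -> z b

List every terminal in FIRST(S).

{ b, z }

From S -> S F: add FIRST(S) = { b, z }.
S -> b contributes {b}.
S -> z b contributes {z}.
Union: FIRST(S) = { b, z }.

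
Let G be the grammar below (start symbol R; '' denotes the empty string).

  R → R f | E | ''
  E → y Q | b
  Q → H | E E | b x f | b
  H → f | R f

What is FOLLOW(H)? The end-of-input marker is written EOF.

In Q → H: H is at the end, add FOLLOW(Q) = { EOF, b, f, y }.
Union: FOLLOW(H) = { EOF, b, f, y }.

{ EOF, b, f, y }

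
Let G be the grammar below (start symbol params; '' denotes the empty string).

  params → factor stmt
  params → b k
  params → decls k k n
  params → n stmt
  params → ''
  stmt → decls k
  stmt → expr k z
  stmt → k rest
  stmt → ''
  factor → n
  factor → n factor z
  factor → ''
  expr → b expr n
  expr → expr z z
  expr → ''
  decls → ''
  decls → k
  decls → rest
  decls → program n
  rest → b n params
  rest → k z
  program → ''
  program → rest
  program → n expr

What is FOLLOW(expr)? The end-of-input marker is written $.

In stmt → expr k z: add FIRST(k z) = { k }.
In expr → b expr n: add FIRST(n) = { n }.
In expr → expr z z: add FIRST(z z) = { z }.
In program → n expr: expr is at the end, add FOLLOW(program) = { n }.
Union: FOLLOW(expr) = { k, n, z }.

{ k, n, z }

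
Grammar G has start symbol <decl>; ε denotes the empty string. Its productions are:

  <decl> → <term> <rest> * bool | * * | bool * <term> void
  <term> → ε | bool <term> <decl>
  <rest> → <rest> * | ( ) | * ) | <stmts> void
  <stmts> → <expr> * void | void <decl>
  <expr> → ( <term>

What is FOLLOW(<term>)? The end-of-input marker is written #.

{ (, *, bool, void }

In <decl> → <term> <rest> * bool: add FIRST(<rest> * bool) = { (, *, void }.
In <decl> → bool * <term> void: add FIRST(void) = { void }.
In <term> → bool <term> <decl>: add FIRST(<decl>) = { (, *, bool, void }.
In <expr> → ( <term>: <term> is at the end, add FOLLOW(<expr>) = { * }.
Union: FOLLOW(<term>) = { (, *, bool, void }.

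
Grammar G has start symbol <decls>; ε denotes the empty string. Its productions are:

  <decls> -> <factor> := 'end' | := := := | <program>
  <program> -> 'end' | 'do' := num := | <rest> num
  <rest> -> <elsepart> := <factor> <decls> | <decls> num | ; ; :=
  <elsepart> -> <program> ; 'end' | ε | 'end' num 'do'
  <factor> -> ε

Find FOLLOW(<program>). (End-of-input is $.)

{ $, ;, num }

In <decls> -> <program>: <program> is at the end, add FOLLOW(<decls>) = { $, num }.
In <elsepart> -> <program> ; 'end': add FIRST(; 'end') = { ; }.
Union: FOLLOW(<program>) = { $, ;, num }.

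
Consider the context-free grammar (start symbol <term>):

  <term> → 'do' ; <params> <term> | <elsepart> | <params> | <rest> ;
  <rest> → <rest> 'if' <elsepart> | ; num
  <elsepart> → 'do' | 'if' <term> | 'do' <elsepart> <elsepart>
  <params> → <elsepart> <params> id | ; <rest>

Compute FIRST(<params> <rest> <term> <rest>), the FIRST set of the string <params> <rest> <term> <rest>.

Add FIRST(<params>) = { 'do', 'if', ; }; <params> is not nullable, stop.

{ 'do', 'if', ; }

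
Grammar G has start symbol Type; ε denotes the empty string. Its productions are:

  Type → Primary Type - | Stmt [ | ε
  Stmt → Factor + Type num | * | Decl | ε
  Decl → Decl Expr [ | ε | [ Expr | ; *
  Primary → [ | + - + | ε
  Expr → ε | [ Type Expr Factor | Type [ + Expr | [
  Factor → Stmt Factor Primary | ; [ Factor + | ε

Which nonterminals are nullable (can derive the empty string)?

{ Decl, Expr, Factor, Primary, Stmt, Type }

Directly nullable (have an ε-production): Type, Stmt, Decl, Primary, Expr, Factor.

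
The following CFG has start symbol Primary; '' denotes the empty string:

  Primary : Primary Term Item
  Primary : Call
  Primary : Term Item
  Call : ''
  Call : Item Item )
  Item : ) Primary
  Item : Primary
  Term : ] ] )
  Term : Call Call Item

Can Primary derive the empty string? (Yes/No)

Primary : Primary Term Item and each of Primary, Term, Item is nullable, so Primary ⇒* ''.

Yes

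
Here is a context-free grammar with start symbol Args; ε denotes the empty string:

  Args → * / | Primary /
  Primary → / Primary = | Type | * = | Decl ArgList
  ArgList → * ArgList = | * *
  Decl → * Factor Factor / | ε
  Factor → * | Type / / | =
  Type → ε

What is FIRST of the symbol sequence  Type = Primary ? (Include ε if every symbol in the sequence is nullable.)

Add FIRST(Type)\{ε} = {  }; Type is nullable, continue.
= is a terminal; add {=} and stop.

{ = }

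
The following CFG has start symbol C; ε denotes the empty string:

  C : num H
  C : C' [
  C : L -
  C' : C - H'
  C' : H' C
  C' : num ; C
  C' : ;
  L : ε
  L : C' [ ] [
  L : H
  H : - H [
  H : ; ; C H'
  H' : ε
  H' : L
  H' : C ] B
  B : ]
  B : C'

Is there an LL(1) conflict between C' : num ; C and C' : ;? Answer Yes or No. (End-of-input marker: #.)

No

FIRST(num ; C) = { num } and FIRST(;) = { ; }.
The FIRST sets are disjoint and neither alternative is nullable — no conflict.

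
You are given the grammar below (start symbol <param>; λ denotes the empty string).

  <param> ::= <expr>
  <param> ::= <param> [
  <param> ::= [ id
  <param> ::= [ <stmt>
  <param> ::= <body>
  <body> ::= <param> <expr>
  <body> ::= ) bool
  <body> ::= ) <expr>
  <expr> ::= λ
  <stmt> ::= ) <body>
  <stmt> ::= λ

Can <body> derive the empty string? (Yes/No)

<body> ::= <param> <expr> and each of <param>, <expr> is nullable, so <body> ⇒* λ.

Yes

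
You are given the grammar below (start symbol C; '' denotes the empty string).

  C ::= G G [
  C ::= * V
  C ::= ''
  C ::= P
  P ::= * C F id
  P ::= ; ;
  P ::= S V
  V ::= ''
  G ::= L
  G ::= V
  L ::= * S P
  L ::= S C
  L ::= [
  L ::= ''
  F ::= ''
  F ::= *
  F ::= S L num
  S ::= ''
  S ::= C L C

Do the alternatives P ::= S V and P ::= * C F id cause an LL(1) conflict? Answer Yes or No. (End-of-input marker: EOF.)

FIRST(S V) = { *, ;, [, '' } and FIRST(* C F id) = { * }.
Both contain *, so the two alternatives are not disjoint — LL(1) conflict.

Yes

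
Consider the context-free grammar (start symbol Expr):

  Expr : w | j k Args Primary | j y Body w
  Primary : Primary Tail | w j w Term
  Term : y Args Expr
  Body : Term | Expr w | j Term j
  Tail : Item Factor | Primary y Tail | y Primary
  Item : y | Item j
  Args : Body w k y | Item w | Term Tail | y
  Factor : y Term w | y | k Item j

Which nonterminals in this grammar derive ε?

No nonterminal has an empty production or an RHS whose symbols are all nullable.

{ } (none)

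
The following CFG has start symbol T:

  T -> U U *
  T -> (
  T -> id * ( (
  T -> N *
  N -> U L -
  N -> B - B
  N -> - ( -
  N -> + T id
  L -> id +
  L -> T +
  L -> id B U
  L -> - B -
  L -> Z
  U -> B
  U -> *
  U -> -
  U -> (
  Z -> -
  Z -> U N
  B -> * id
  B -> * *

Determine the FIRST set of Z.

{ (, *, - }

Z -> - contributes {-}.
From Z -> U N: add FIRST(U) = { (, *, - }.
Union: FIRST(Z) = { (, *, - }.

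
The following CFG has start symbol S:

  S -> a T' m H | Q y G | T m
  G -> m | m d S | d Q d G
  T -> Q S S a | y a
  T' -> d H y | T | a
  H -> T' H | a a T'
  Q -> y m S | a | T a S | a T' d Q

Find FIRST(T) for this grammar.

From T -> Q S S a: add FIRST(Q) = { a, y }.
T -> y a contributes {y}.
Union: FIRST(T) = { a, y }.

{ a, y }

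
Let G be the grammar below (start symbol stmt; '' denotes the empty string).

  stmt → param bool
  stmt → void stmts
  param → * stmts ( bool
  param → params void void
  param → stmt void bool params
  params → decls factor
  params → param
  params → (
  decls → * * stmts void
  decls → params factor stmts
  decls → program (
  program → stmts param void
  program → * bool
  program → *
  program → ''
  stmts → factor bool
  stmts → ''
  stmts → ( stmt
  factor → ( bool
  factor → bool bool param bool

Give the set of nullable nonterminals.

{ program, stmts }

Directly nullable (have an ''-production): program, stmts.
No other nonterminal has a production whose RHS symbols are all nullable.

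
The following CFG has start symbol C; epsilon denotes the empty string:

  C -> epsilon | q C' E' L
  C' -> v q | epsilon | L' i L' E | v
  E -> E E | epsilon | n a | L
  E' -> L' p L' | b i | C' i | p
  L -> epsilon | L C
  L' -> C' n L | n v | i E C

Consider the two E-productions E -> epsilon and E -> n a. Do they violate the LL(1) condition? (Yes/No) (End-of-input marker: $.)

FIRST(epsilon) = { epsilon } and FIRST(n a) = { n }.
The first alternative is nullable and FOLLOW(E) = { $, b, i, n, p, q, v } shares n with FIRST of the second — conflict.

Yes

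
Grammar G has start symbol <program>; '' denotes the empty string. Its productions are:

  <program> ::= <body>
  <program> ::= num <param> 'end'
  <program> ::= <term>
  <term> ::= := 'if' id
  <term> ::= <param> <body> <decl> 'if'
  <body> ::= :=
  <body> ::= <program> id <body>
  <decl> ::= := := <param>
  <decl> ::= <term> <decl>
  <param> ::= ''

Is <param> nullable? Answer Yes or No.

<param> has an ''-production, so <param> ⇒ ''.

Yes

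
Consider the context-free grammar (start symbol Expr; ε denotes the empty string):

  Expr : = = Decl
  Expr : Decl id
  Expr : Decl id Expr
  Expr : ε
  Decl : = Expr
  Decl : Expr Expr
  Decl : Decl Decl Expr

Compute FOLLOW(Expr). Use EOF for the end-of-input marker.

{ EOF, =, id }

Expr is the start symbol, so EOF ∈ FOLLOW(Expr).
In Expr : Decl id Expr: Expr is at the end, add FOLLOW(Expr) = { EOF, =, id }.
In Decl : = Expr: Expr is at the end, add FOLLOW(Decl) = { EOF, =, id }.
In Decl : Expr Expr: add FIRST(Expr)\{ε} = { =, id }.
  Since Expr is nullable, also add FOLLOW(Decl) = { EOF, =, id }.
In Decl : Expr Expr: Expr is at the end, add FOLLOW(Decl) = { EOF, =, id }.
In Decl : Decl Decl Expr: Expr is at the end, add FOLLOW(Decl) = { EOF, =, id }.
Union: FOLLOW(Expr) = { EOF, =, id }.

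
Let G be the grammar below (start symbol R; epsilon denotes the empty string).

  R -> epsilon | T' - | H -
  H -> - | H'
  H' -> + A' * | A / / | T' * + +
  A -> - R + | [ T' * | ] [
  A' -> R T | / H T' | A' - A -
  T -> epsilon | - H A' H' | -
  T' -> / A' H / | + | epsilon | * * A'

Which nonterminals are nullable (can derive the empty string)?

{ A', R, T, T' }

Directly nullable (have an epsilon-production): R, T, T'.
A' -> R T with every symbol nullable, so A' is nullable.
No other nonterminal has a production whose RHS symbols are all nullable.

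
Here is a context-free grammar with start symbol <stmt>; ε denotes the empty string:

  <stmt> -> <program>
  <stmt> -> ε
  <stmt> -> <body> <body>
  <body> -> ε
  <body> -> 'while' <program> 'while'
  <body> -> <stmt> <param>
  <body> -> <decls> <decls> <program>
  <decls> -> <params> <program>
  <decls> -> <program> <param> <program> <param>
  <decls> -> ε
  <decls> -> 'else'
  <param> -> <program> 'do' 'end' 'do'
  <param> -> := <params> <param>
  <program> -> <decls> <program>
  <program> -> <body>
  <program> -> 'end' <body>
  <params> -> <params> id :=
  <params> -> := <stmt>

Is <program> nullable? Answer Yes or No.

<program> -> <decls> <program> and each of <decls>, <program> is nullable, so <program> ⇒* ε.

Yes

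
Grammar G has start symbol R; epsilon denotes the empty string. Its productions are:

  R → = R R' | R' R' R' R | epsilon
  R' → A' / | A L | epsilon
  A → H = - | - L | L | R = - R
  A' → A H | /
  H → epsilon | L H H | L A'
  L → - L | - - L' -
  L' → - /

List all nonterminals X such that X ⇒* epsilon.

{ H, R, R' }

Directly nullable (have an epsilon-production): R, R', H.
No other nonterminal has a production whose RHS symbols are all nullable.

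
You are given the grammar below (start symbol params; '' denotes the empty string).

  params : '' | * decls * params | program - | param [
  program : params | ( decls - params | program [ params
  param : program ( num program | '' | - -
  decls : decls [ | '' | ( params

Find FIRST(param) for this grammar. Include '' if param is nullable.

From param : program ( num program: program nullable, take FIRST(program) ∪ {(} = { (, *, -, [ }.
param : '' contributes ''.
param : - - contributes {-}.
Union: FIRST(param) = { (, *, -, [, '' }.

{ (, *, -, [, '' }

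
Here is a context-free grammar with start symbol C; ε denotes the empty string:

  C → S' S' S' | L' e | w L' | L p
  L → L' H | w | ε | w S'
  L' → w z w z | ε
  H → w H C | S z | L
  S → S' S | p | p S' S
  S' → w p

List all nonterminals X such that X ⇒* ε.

{ H, L, L' }

Directly nullable (have an ε-production): L, L'.
H → L with every symbol nullable, so H is nullable.
No other nonterminal has a production whose RHS symbols are all nullable.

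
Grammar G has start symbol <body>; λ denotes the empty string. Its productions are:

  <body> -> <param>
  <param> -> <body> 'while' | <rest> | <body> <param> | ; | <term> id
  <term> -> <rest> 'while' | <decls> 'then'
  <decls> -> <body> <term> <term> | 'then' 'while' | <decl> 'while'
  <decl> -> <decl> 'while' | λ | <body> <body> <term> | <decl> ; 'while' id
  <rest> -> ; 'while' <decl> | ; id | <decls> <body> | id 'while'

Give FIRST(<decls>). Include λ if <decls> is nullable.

{ 'then', 'while', ;, id }

From <decls> -> <body> <term> <term>: add FIRST(<body>) = { 'then', 'while', ;, id }.
<decls> -> 'then' 'while' contributes {'then'}.
From <decls> -> <decl> 'while': <decl> nullable, take FIRST(<decl>) ∪ {'while'} = { 'then', 'while', ;, id }.
Union: FIRST(<decls>) = { 'then', 'while', ;, id }.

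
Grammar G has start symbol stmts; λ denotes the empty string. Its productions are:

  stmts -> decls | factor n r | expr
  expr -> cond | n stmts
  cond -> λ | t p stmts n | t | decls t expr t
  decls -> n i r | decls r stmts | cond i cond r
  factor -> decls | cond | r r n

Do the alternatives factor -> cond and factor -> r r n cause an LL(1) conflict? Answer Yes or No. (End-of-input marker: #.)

No

FIRST(cond) = { i, n, t, λ } and FIRST(r r n) = { r }.
The first is nullable but FOLLOW(factor) = { n } is disjoint from FIRST of the second.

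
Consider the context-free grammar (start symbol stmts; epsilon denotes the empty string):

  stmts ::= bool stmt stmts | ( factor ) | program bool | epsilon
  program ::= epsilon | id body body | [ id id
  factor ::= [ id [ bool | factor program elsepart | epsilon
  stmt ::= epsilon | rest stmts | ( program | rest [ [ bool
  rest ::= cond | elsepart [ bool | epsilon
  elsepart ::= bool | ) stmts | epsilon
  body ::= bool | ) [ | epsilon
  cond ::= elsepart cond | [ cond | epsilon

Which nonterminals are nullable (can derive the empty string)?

{ body, cond, elsepart, factor, program, rest, stmt, stmts }

Directly nullable (have an epsilon-production): stmts, program, factor, stmt, rest, elsepart, body, cond.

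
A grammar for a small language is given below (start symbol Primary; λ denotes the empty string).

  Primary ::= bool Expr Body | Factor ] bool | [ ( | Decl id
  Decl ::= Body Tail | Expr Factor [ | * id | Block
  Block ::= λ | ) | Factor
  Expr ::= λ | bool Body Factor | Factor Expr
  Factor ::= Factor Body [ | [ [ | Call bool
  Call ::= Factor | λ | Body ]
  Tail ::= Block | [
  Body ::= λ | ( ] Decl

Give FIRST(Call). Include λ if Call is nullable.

{ (, [, ], bool, λ }

From Call ::= Factor: add FIRST(Factor) = { (, [, ], bool }.
Call ::= λ contributes λ.
From Call ::= Body ]: Body nullable, take FIRST(Body) ∪ {]} = { (, ] }.
Union: FIRST(Call) = { (, [, ], bool, λ }.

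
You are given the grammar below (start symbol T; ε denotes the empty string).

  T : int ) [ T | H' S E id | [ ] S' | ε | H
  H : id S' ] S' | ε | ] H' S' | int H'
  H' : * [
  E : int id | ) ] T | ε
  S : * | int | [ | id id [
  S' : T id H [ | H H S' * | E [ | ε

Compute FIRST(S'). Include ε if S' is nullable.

From S' : T id H [: T nullable, take FIRST(T) ∪ {id} = { *, [, ], id, int }.
From S' : H H S' *: H, H, S' nullable, take FIRST(H) ∪ FIRST(H) ∪ FIRST(S') ∪ {*} = { ), *, [, ], id, int }.
From S' : E [: E nullable, take FIRST(E) ∪ {[} = { ), [, int }.
S' : ε contributes ε.
Union: FIRST(S') = { ), *, [, ], id, int, ε }.

{ ), *, [, ], id, int, ε }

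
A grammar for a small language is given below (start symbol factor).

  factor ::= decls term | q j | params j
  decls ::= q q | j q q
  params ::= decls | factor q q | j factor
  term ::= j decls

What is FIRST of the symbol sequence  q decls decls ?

q is a terminal; add {q} and stop.

{ q }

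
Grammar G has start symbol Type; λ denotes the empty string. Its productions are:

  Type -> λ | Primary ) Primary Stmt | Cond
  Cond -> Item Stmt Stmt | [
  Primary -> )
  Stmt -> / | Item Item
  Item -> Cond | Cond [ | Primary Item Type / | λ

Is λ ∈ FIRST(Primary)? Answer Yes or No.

Nullable nonterminals: Cond, Item, Stmt, Type.
No production of Primary has an RHS whose symbols are all nullable, so Primary is not nullable.

No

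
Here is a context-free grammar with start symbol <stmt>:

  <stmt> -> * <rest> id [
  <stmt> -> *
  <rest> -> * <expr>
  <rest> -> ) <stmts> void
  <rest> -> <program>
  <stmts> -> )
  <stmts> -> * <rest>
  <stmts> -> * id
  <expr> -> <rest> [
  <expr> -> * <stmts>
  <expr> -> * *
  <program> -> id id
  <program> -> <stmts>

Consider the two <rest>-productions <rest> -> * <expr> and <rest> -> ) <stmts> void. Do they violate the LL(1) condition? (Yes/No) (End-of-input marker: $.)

FIRST(* <expr>) = { * } and FIRST() <stmts> void) = { ) }.
The FIRST sets are disjoint and neither alternative is nullable — no conflict.

No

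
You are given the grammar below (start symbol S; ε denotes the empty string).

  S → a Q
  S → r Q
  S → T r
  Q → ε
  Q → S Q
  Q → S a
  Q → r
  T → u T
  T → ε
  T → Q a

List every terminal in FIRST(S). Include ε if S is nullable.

{ a, r, u }

S → a Q contributes {a}.
S → r Q contributes {r}.
From S → T r: T nullable, take FIRST(T) ∪ {r} = { a, r, u }.
Union: FIRST(S) = { a, r, u }.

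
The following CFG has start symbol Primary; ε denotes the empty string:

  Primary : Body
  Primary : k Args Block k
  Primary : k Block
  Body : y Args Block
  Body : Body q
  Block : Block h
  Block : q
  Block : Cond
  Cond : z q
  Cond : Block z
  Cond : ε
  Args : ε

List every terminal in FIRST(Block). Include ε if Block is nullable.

From Block : Block h: Block nullable, take FIRST(Block) ∪ {h} = { h, q, z }.
Block : q contributes {q}.
From Block : Cond: add FIRST(Cond) = { h, q, z, ε } (including ε since Cond is nullable).
Union: FIRST(Block) = { h, q, z, ε }.

{ h, q, z, ε }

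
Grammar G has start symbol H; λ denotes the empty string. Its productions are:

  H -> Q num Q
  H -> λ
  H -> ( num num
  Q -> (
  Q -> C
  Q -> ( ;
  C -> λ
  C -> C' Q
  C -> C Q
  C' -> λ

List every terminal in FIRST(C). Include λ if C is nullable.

C -> λ contributes λ.
From C -> C' Q: C', Q nullable, take FIRST(C') ∪ FIRST(Q) = { ( }; also λ since the whole RHS is nullable.
From C -> C Q: C, Q nullable, take FIRST(C) ∪ FIRST(Q) = { ( }; also λ since the whole RHS is nullable.
Union: FIRST(C) = { (, λ }.

{ (, λ }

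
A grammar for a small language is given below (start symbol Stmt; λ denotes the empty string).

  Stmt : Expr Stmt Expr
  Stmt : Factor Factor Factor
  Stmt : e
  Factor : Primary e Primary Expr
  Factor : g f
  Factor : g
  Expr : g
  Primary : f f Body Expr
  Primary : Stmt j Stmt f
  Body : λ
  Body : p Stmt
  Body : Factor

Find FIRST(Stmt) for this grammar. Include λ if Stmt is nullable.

{ e, f, g }

From Stmt : Expr Stmt Expr: add FIRST(Expr) = { g }.
From Stmt : Factor Factor Factor: add FIRST(Factor) = { e, f, g }.
Stmt : e contributes {e}.
Union: FIRST(Stmt) = { e, f, g }.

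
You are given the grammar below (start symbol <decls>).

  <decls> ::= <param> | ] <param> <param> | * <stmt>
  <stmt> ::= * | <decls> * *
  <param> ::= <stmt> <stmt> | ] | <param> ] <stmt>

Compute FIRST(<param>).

{ *, ] }

From <param> ::= <stmt> <stmt>: add FIRST(<stmt>) = { *, ] }.
<param> ::= ] contributes {]}.
From <param> ::= <param> ] <stmt>: add FIRST(<param>) = { *, ] }.
Union: FIRST(<param>) = { *, ] }.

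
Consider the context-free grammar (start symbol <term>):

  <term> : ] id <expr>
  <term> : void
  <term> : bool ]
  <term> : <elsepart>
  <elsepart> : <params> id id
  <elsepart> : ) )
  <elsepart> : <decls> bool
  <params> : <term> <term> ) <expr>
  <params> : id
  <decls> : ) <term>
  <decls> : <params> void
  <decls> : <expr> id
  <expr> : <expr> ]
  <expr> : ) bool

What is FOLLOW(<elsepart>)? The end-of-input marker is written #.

{ #, ), ], bool, id, void }

In <term> : <elsepart>: <elsepart> is at the end, add FOLLOW(<term>) = { #, ), ], bool, id, void }.
Union: FOLLOW(<elsepart>) = { #, ), ], bool, id, void }.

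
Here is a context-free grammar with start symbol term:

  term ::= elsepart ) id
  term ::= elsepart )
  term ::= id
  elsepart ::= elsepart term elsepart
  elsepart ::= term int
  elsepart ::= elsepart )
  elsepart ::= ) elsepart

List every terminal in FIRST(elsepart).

From elsepart ::= elsepart term elsepart: add FIRST(elsepart) = { ), id }.
From elsepart ::= term int: add FIRST(term) = { ), id }.
From elsepart ::= elsepart ): add FIRST(elsepart) = { ), id }.
elsepart ::= ) elsepart contributes {)}.
Union: FIRST(elsepart) = { ), id }.

{ ), id }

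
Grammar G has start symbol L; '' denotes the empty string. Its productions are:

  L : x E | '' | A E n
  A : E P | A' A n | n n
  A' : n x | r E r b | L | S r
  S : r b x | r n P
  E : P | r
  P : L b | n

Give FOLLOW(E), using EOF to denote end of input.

{ EOF, b, n, r, x }

In L : x E: E is at the end, add FOLLOW(L) = { EOF, b, n, r, x }.
In L : A E n: add FIRST(n) = { n }.
In A : E P: add FIRST(P) = { b, n, r, x }.
In A' : r E r b: add FIRST(r b) = { r }.
Union: FOLLOW(E) = { EOF, b, n, r, x }.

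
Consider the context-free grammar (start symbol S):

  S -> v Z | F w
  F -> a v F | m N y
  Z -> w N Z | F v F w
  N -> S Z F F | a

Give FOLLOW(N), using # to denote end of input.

In F -> m N y: add FIRST(y) = { y }.
In Z -> w N Z: add FIRST(Z) = { a, m, w }.
Union: FOLLOW(N) = { a, m, w, y }.

{ a, m, w, y }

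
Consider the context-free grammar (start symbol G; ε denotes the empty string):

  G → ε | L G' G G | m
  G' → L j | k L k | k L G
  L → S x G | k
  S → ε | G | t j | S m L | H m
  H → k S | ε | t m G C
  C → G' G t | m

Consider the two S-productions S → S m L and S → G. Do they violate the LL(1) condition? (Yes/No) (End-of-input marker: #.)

Yes

FIRST(S m L) = { k, m, t, x } and FIRST(G) = { k, m, t, x, ε }.
Both contain k, so the two alternatives are not disjoint — LL(1) conflict.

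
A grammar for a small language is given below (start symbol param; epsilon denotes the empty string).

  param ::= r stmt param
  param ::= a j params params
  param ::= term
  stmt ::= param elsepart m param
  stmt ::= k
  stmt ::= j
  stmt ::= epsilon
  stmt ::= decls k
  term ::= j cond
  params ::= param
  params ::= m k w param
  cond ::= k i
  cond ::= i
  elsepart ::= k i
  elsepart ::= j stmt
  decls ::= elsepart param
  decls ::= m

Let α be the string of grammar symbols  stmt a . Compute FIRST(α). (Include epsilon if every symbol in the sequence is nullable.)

Add FIRST(stmt)\{epsilon} = { a, j, k, m, r }; stmt is nullable, continue.
a is a terminal; add {a} and stop.

{ a, j, k, m, r }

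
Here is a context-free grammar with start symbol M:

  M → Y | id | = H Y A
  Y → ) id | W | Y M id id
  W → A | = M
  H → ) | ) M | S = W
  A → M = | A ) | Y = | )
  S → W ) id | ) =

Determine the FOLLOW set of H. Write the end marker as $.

{ ), =, id }

In M → = H Y A: add FIRST(Y A) = { ), =, id }.
Union: FOLLOW(H) = { ), =, id }.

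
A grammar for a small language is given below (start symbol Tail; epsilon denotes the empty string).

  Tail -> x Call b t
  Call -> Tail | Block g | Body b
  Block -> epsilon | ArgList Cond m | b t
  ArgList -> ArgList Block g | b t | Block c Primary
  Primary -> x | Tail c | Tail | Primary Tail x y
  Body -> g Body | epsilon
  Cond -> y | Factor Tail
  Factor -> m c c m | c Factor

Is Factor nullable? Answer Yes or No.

No

Nullable nonterminals: Block, Body.
No production of Factor has an RHS whose symbols are all nullable, so Factor is not nullable.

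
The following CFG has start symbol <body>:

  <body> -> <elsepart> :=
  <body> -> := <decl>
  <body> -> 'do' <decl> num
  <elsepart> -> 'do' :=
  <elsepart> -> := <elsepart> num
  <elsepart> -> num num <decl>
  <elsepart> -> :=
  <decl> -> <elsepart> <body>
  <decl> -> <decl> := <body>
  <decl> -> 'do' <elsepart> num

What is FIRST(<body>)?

{ 'do', :=, num }

From <body> -> <elsepart> :=: add FIRST(<elsepart>) = { 'do', :=, num }.
<body> -> := <decl> contributes {:=}.
<body> -> 'do' <decl> num contributes {'do'}.
Union: FIRST(<body>) = { 'do', :=, num }.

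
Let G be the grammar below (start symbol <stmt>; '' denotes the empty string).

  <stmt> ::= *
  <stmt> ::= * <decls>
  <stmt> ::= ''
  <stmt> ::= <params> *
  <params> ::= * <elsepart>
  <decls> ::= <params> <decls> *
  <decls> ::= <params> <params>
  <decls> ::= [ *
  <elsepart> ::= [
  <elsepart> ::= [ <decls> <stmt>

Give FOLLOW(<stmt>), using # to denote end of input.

{ #, *, [ }

<stmt> is the start symbol, so # ∈ FOLLOW(<stmt>).
In <elsepart> ::= [ <decls> <stmt>: <stmt> is at the end, add FOLLOW(<elsepart>) = { #, *, [ }.
Union: FOLLOW(<stmt>) = { #, *, [ }.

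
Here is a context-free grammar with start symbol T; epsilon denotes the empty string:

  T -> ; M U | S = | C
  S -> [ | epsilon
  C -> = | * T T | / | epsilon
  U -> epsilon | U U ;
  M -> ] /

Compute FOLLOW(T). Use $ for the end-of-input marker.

T is the start symbol, so $ ∈ FOLLOW(T).
In C -> * T T: add FIRST(T)\{epsilon} = { *, /, ;, =, [ }.
  Since T is nullable, also add FOLLOW(C) = { $, *, /, ;, =, [ }.
In C -> * T T: T is at the end, add FOLLOW(C) = { $, *, /, ;, =, [ }.
Union: FOLLOW(T) = { $, *, /, ;, =, [ }.

{ $, *, /, ;, =, [ }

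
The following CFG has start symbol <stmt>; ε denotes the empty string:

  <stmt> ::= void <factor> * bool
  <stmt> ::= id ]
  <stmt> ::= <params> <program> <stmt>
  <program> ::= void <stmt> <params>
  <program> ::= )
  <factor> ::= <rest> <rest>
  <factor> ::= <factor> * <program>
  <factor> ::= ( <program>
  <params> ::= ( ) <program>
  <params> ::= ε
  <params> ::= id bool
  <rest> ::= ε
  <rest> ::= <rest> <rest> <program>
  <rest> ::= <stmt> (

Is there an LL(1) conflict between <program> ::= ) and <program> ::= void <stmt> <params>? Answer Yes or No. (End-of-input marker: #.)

FIRST()) = { ) } and FIRST(void <stmt> <params>) = { void }.
The FIRST sets are disjoint and neither alternative is nullable — no conflict.

No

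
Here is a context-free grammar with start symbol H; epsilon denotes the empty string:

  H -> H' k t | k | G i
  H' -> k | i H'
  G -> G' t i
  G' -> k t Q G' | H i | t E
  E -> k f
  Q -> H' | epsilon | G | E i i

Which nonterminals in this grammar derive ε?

{ Q }

Directly nullable (have an epsilon-production): Q.
No other nonterminal has a production whose RHS symbols are all nullable.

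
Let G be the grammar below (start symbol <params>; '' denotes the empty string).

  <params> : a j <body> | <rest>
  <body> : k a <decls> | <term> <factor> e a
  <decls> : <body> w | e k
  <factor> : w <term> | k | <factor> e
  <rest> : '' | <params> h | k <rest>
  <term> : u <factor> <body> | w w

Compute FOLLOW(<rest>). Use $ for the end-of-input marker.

In <params> : <rest>: <rest> is at the end, add FOLLOW(<params>) = { $, h }.
In <rest> : k <rest>: <rest> is at the end, add FOLLOW(<rest>) = { $, h }.
Union: FOLLOW(<rest>) = { $, h }.

{ $, h }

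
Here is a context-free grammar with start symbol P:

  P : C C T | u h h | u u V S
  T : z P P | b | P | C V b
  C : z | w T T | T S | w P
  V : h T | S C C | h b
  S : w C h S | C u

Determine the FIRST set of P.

From P : C C T: add FIRST(C) = { b, u, w, z }.
P : u h h contributes {u}.
P : u u V S contributes {u}.
Union: FIRST(P) = { b, u, w, z }.

{ b, u, w, z }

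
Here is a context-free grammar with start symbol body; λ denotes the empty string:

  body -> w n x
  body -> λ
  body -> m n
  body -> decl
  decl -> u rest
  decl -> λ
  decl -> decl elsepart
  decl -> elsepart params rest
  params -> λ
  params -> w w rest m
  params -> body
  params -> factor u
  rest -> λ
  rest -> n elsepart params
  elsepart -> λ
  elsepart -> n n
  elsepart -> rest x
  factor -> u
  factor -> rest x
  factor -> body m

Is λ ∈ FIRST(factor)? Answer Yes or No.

Nullable nonterminals: body, decl, elsepart, params, rest.
No production of factor has an RHS whose symbols are all nullable, so factor is not nullable.

No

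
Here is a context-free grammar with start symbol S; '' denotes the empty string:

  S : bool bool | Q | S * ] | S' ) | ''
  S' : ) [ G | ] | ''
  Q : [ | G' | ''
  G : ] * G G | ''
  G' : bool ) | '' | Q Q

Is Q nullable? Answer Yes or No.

Yes

Q has an ''-production, so Q ⇒ ''.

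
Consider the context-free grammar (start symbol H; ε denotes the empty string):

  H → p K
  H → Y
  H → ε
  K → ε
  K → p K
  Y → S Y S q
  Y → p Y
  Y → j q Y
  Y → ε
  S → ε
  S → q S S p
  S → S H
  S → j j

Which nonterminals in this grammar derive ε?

Directly nullable (have an ε-production): H, K, Y, S.

{ H, K, S, Y }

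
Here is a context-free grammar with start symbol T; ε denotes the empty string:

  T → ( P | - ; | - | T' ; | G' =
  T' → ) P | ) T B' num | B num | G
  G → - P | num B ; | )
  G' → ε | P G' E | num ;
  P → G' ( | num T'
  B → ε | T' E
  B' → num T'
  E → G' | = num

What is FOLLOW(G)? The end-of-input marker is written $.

In T' → G: G is at the end, add FOLLOW(T') = { $, (, ;, =, num }.
Union: FOLLOW(G) = { $, (, ;, =, num }.

{ $, (, ;, =, num }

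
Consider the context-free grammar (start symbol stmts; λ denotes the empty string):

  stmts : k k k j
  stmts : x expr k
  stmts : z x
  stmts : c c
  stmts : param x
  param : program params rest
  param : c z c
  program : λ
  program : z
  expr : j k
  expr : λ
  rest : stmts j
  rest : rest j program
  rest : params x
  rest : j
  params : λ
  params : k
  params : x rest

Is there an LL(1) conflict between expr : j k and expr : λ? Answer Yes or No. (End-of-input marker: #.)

No

FIRST(j k) = { j } and FIRST(λ) = { λ }.
The second is nullable but FOLLOW(expr) = { k } is disjoint from FIRST of the first.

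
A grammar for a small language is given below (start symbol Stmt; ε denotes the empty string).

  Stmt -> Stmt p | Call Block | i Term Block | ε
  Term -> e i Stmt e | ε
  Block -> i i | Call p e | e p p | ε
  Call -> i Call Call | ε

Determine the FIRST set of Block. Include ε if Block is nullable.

{ e, i, p, ε }

Block -> i i contributes {i}.
From Block -> Call p e: Call nullable, take FIRST(Call) ∪ {p} = { i, p }.
Block -> e p p contributes {e}.
Block -> ε contributes ε.
Union: FIRST(Block) = { e, i, p, ε }.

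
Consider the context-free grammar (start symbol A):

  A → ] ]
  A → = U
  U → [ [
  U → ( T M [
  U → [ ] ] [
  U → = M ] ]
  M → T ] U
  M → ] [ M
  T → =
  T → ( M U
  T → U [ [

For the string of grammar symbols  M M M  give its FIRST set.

{ (, =, [, ] }

Add FIRST(M) = { (, =, [, ] }; M is not nullable, stop.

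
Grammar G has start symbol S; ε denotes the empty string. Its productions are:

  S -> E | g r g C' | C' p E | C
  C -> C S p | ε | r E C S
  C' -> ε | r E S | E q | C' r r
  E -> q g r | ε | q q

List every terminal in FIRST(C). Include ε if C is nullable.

From C -> C S p: C, S nullable, take FIRST(C) ∪ FIRST(S) ∪ {p} = { g, p, q, r }.
C -> ε contributes ε.
C -> r E C S contributes {r}.
Union: FIRST(C) = { g, p, q, r, ε }.

{ g, p, q, r, ε }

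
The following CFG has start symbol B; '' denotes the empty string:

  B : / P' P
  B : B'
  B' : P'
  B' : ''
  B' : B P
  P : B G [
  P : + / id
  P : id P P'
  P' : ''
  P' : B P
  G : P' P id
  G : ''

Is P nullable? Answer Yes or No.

Nullable nonterminals: B, B', G, P'.
No production of P has an RHS whose symbols are all nullable, so P is not nullable.

No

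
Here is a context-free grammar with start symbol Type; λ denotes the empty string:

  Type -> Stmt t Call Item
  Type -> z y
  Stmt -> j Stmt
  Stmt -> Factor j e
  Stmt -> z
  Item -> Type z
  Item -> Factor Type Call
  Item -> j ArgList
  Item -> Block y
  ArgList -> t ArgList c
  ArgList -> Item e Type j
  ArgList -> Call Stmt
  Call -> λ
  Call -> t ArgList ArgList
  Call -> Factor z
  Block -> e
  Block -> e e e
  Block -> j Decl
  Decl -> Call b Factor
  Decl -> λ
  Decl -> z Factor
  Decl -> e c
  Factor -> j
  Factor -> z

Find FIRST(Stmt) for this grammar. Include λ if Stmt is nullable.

{ j, z }

Stmt -> j Stmt contributes {j}.
From Stmt -> Factor j e: add FIRST(Factor) = { j, z }.
Stmt -> z contributes {z}.
Union: FIRST(Stmt) = { j, z }.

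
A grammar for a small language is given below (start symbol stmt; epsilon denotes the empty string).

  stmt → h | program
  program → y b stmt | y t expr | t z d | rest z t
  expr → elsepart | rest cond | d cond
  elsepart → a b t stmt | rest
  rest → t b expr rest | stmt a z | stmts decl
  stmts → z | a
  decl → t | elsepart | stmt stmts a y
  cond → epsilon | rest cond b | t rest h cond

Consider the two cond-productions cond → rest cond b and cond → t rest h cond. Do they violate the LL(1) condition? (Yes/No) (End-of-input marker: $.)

Yes

FIRST(rest cond b) = { a, h, t, y, z } and FIRST(t rest h cond) = { t }.
Both contain t, so the two alternatives are not disjoint — LL(1) conflict.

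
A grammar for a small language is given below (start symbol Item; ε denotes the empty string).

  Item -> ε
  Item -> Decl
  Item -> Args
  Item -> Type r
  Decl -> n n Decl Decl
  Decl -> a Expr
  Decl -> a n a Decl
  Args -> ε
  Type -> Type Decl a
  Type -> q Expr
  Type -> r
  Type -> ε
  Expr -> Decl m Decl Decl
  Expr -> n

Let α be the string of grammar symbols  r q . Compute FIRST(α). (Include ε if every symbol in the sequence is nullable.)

r is a terminal; add {r} and stop.

{ r }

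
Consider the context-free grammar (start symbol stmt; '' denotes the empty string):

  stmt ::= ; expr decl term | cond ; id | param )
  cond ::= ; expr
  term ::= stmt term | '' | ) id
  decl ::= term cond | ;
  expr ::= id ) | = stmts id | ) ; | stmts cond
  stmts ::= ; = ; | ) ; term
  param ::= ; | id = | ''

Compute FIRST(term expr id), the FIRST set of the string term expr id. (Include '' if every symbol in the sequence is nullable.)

{ ), ;, =, id }

Add FIRST(term)\{''} = { ), ;, id }; term is nullable, continue.
Add FIRST(expr) = { ), ;, =, id }; expr is not nullable, stop.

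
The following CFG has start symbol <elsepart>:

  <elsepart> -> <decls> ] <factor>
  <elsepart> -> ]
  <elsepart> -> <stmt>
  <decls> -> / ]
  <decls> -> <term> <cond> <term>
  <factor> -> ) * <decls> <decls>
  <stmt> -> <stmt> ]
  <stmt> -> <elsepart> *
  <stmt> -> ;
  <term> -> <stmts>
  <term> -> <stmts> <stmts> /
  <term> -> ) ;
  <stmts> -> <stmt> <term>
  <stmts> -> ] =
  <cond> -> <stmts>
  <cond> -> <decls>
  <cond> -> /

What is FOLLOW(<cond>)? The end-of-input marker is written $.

In <decls> -> <term> <cond> <term>: add FIRST(<term>) = { ), /, ;, ] }.
Union: FOLLOW(<cond>) = { ), /, ;, ] }.

{ ), /, ;, ] }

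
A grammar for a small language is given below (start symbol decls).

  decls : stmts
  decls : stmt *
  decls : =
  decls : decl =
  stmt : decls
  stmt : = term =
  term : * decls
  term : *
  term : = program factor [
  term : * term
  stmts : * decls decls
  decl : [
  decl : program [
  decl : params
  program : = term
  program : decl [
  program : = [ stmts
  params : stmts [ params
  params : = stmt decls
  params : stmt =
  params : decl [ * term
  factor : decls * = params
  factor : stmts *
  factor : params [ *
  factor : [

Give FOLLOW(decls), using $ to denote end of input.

decls is the start symbol, so $ ∈ FOLLOW(decls).
In stmt : decls: decls is at the end, add FOLLOW(stmt) = { *, =, [ }.
In term : * decls: decls is at the end, add FOLLOW(term) = { *, =, [ }.
In stmts : * decls decls: add FIRST(decls) = { *, =, [ }.
In stmts : * decls decls: decls is at the end, add FOLLOW(stmts) = { $, *, =, [ }.
In params : = stmt decls: decls is at the end, add FOLLOW(params) = { =, [ }.
In factor : decls * = params: add FIRST(* = params) = { * }.
Union: FOLLOW(decls) = { $, *, =, [ }.

{ $, *, =, [ }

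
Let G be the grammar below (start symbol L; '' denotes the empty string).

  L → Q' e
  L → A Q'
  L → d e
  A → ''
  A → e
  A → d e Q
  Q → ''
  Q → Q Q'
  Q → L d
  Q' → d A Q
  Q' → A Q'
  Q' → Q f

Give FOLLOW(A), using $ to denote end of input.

In L → A Q': add FIRST(Q') = { d, e, f }.
In Q' → d A Q: add FIRST(Q)\{''} = { d, e, f }.
  Since Q is nullable, also add FOLLOW(Q') = { $, d, e, f }.
In Q' → A Q': add FIRST(Q') = { d, e, f }.
Union: FOLLOW(A) = { $, d, e, f }.

{ $, d, e, f }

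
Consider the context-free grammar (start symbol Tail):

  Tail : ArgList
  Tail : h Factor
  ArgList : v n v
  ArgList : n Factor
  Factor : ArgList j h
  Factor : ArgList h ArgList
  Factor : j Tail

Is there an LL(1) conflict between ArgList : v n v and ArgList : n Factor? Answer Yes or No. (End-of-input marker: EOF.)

FIRST(v n v) = { v } and FIRST(n Factor) = { n }.
The FIRST sets are disjoint and neither alternative is nullable — no conflict.

No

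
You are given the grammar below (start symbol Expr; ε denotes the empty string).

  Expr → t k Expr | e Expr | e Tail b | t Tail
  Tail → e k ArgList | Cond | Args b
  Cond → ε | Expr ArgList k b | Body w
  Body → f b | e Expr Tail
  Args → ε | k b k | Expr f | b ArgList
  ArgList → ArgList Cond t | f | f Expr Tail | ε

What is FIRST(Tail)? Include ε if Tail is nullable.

Tail → e k ArgList contributes {e}.
From Tail → Cond: add FIRST(Cond) = { e, f, t, ε } (including ε since Cond is nullable).
From Tail → Args b: Args nullable, take FIRST(Args) ∪ {b} = { b, e, k, t }.
Union: FIRST(Tail) = { b, e, f, k, t, ε }.

{ b, e, f, k, t, ε }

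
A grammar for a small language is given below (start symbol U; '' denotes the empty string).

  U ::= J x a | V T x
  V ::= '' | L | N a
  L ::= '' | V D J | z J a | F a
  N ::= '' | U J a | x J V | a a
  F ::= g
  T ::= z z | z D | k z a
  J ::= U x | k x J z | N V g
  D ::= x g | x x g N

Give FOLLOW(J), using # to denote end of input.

{ a, g, k, x, z }

In U ::= J x a: add FIRST(x a) = { x }.
In L ::= V D J: J is at the end, add FOLLOW(L) = { a, g, k, x, z }.
In L ::= z J a: add FIRST(a) = { a }.
In N ::= U J a: add FIRST(a) = { a }.
In N ::= x J V: add FIRST(V)\{''} = { a, g, k, x, z }.
  Since V is nullable, also add FOLLOW(N) = { a, g, k, x, z }.
In J ::= k x J z: add FIRST(z) = { z }.
Union: FOLLOW(J) = { a, g, k, x, z }.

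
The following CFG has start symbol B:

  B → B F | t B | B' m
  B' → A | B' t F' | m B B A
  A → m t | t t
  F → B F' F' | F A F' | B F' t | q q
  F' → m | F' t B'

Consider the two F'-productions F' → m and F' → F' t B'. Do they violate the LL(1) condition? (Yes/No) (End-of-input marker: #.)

FIRST(m) = { m } and FIRST(F' t B') = { m }.
Both contain m, so the two alternatives are not disjoint — LL(1) conflict.

Yes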